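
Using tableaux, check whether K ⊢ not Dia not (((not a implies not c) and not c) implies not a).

No, not valid

Tableau for the negation Dia not (((not a implies not c) and not c) implies not a):
1. Dia not (((not a implies not c) and not c) implies not a), u
2. not (((not a implies not c) and not c) implies not a), v
3. (not a implies not c) and not c, v
4. a, v
5. not a implies not c, v
6. not c, v
Accessibility: uRv
The negation has an open branch (countermodel exists).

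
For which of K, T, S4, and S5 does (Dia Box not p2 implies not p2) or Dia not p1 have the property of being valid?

S5

S4-tableau for the negation not ((Dia Box not p2 implies not p2) or Dia not p1):
1. not ((Dia Box not p2 implies not p2) or Dia not p1), 0
2. not (Dia Box not p2 implies not p2), 0   [neg-or-rule on 1]
3. not Dia not p1, 0   [neg-or-rule on 1]
4. Dia Box not p2, 0   [neg-implies-rule on 2]
5. p2, 0   [neg-implies-rule on 2]
6. p1, 0   [neg-Dia-rule on 3 via 0R0]
7. Box not p2, 1   [Dia-rule on 4: fresh world 1, 0R1]
8. p1, 1   [neg-Dia-rule on 3 via 0R1]
9. not p2, 1   [Box-rule on 7 via 1R1]
Accessibility: 0R0, 0R1, 1R1
Complete open branch: countermodel on an S4-frame, so not valid in S4, nor in K, T (the same frame is also a K-frame and a T-frame).
S5-tableau for the negation not ((Dia Box not p2 implies not p2) or Dia not p1):
1. not ((Dia Box not p2 implies not p2) or Dia not p1), 0
2. not (Dia Box not p2 implies not p2), 0   [neg-or-rule on 1]
3. not Dia not p1, 0   [neg-or-rule on 1]
4. Dia Box not p2, 0   [neg-implies-rule on 2]
5. p2, 0   [neg-implies-rule on 2]
6. p1, 0   [neg-Dia-rule on 3 via 0R0]
7. Box not p2, 1   [Dia-rule on 4: fresh world 1, 0R1]
8. p1, 1   [neg-Dia-rule on 3 via 0R1]
9. not p2, 0   [Box-rule on 7 via 1R0]
Accessibility: 0R0, 0R1, 1R0, 1R1
Branch closes: p2 and not p2 both at 0.
Every branch closes (one shown): valid in S5.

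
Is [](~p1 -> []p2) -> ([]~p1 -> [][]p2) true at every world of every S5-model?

Valid

Tableau for the negation ~([](~p1 -> []p2) -> ([]~p1 -> [][]p2)):
1. ~([](~p1 -> []p2) -> ([]~p1 -> [][]p2)), 0
2. [](~p1 -> []p2), 0
3. ~([]~p1 -> [][]p2), 0
4. []~p1, 0
5. ~[][]p2, 0
6. ~p1 -> []p2, 0
7. ~p1, 0
8. []p2, 0
9. p2, 0
10. ~[]p2, 1
11. ~p1 -> []p2, 1
12. ~p1, 1
13. p2, 1
14. []p2, 1
15. ~p2, 2
16. ~p1 -> []p2, 2
17. ~p1, 2
18. p2, 2
Accessibility: 0R0, 0R1, 0R2, 1R0, 1R1, 1R2, 2R0, 2R1, 2R2
Branch closes: p2 and ~p2 both at 2.
Every branch of the negation's tableau closes; the branch above is one of them.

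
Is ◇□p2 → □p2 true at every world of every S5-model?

Tableau for the negation ¬(◇□p2 → □p2):
1. ¬(◇□p2 → □p2), u
2. ◇□p2, u
3. ¬□p2, u
4. □p2, v
5. p2, u
6. p2, v
7. ¬p2, w
8. p2, w
Accessibility: uRu, uRv, uRw, vRu, vRv, vRw, wRu, wRv, wRw
Branch closes: p2 and ¬p2 both at w.
Every branch of the negation's tableau closes; the branch above is one of them.

Valid in S5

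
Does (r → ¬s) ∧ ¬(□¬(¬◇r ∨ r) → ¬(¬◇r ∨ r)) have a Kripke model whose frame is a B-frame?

No, unsatisfiable

1. (r → ¬s) ∧ ¬(□¬(¬◇r ∨ r) → ¬(¬◇r ∨ r)), w0
2. r → ¬s, w0
3. ¬(□¬(¬◇r ∨ r) → ¬(¬◇r ∨ r)), w0
4. □¬(¬◇r ∨ r), w0
5. ¬◇r ∨ r, w0
6. ¬(¬◇r ∨ r), w0
7. ◇r, w0
8. ¬r, w0
9. ¬s, w0
10. ¬◇r, w0
11. r, w1
12. ¬(¬◇r ∨ r), w1
13. ◇r, w1
14. ¬r, w1
Accessibility: w0Rw0, w0Rw1, w1Rw0, w1Rw1
Branch closes: r and ¬r both at w1.
Every branch closes; the branch above is one of them.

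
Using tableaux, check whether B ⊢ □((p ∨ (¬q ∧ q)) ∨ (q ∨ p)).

Not valid

Tableau for the negation ¬□((p ∨ (¬q ∧ q)) ∨ (q ∨ p)):
1. ¬□((p ∨ (¬q ∧ q)) ∨ (q ∨ p)), u
2. ¬((p ∨ (¬q ∧ q)) ∨ (q ∨ p)), v
3. ¬(p ∨ (¬q ∧ q)), v
4. ¬(q ∨ p), v
5. ¬p, v
6. ¬(¬q ∧ q), v
7. ¬q, v
Accessibility: uRu, uRv, vRu, vRv
The negation has an open branch (countermodel exists).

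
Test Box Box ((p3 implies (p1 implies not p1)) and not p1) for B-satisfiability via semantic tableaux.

Satisfiable (open branch found)

1. Box Box ((p3 implies (p1 implies not p1)) and not p1), 0
2. Box ((p3 implies (p1 implies not p1)) and not p1), 0   [Box-rule on 1 via 0R0]
3. (p3 implies (p1 implies not p1)) and not p1, 0   [Box-rule on 2 via 0R0]
4. p3 implies (p1 implies not p1), 0   [and-rule on 3]
5. not p1, 0   [and-rule on 3]
6. p1 implies not p1, 0   [implies-rule on 4 (branches; this branch)]
Accessibility: 0R0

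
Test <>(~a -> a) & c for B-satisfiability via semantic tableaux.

1. <>(~a -> a) & c, u
2. <>(~a -> a), u
3. c, u
4. ~a -> a, v
5. a, v
Accessibility: uRu, uRv, vRu, vRv

Yes, satisfiable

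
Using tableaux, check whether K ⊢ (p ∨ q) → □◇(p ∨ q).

Not valid

Tableau for the negation ¬((p ∨ q) → □◇(p ∨ q)):
1. ¬((p ∨ q) → □◇(p ∨ q)), w0
2. p ∨ q, w0   [¬→-rule on 1]
3. ¬□◇(p ∨ q), w0   [¬→-rule on 1]
4. q, w0   [∨-rule on 2 (branches; this branch)]
5. ¬◇(p ∨ q), w1   [¬□-rule on 3: fresh world w1, w0Rw1]
Accessibility: w0Rw1
The negation has an open branch (countermodel exists).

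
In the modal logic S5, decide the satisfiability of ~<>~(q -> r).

1. ~<>~(q -> r), u
2. q -> r, u   [~<>-rule on 1 via uRu]
3. r, u   [->-rule on 2 (branches; this branch)]
Accessibility: uRu

Satisfiable (open branch found)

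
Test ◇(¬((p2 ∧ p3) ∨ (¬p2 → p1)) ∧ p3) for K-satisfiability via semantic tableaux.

1. ◇(¬((p2 ∧ p3) ∨ (¬p2 → p1)) ∧ p3), u
2. ¬((p2 ∧ p3) ∨ (¬p2 → p1)) ∧ p3, v
3. ¬((p2 ∧ p3) ∨ (¬p2 → p1)), v
4. p3, v
5. ¬(p2 ∧ p3), v
6. ¬(¬p2 → p1), v
7. ¬p2, v
8. ¬p1, v
Accessibility: uRv

Satisfiable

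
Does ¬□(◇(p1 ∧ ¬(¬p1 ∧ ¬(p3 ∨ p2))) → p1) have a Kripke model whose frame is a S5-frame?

Satisfiable

1. ¬□(◇(p1 ∧ ¬(¬p1 ∧ ¬(p3 ∨ p2))) → p1), w0
2. ¬(◇(p1 ∧ ¬(¬p1 ∧ ¬(p3 ∨ p2))) → p1), w1   [¬□-rule on 1: fresh world w1, w0Rw1]
3. ◇(p1 ∧ ¬(¬p1 ∧ ¬(p3 ∨ p2))), w1   [¬→-rule on 2]
4. ¬p1, w1   [¬→-rule on 2]
5. p1 ∧ ¬(¬p1 ∧ ¬(p3 ∨ p2)), w2   [◇-rule on 3: fresh world w2, w1Rw2]
6. p1, w2   [∧-rule on 5]
7. ¬(¬p1 ∧ ¬(p3 ∨ p2)), w2   [∧-rule on 5]
8. p3 ∨ p2, w2   [¬∧-rule on 7 (branches; this branch)]
9. p2, w2   [∨-rule on 8 (branches; this branch)]
Accessibility: w0Rw0, w0Rw1, w0Rw2, w1Rw0, w1Rw1, w1Rw2, w2Rw0, w2Rw1, w2Rw2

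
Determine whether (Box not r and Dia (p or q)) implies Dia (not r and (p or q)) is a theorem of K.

Tableau for the negation not ((Box not r and Dia (p or q)) implies Dia (not r and (p or q))):
1. not ((Box not r and Dia (p or q)) implies Dia (not r and (p or q))), w0
2. Box not r and Dia (p or q), w0   [neg-implies-rule on 1]
3. not Dia (not r and (p or q)), w0   [neg-implies-rule on 1]
4. Box not r, w0   [and-rule on 2]
5. Dia (p or q), w0   [and-rule on 2]
6. p or q, w1   [Dia-rule on 5: fresh world w1, w0Rw1]
7. not (not r and (p or q)), w1   [neg-Dia-rule on 3 via w0Rw1]
8. not r, w1   [Box-rule on 4 via w0Rw1]
9. q, w1   [or-rule on 6 (branches; this branch)]
10. not (p or q), w1   [neg-and-rule on 7 (branches; this branch)]
11. not p, w1   [neg-or-rule on 10]
12. not q, w1   [neg-or-rule on 10]
Accessibility: w0Rw1
Branch closes: q and not q both at w1.
Every branch of the negation's tableau closes; the branch above is one of them.

Valid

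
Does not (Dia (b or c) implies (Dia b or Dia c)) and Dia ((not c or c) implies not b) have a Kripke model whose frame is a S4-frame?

1. not (Dia (b or c) implies (Dia b or Dia c)) and Dia ((not c or c) implies not b), u
2. not (Dia (b or c) implies (Dia b or Dia c)), u
3. Dia ((not c or c) implies not b), u
4. Dia (b or c), u
5. not (Dia b or Dia c), u
6. not Dia b, u
7. not Dia c, u
8. not b, u
9. not c, u
10. (not c or c) implies not b, v
11. not b, v
12. not c, v
13. b or c, w
14. not b, w
15. not c, w
16. c, w
Accessibility: uRu, uRv, uRw, vRv, wRw
Branch closes: c and not c both at w.
All branches of the tableau close; one closing branch shown above.

Unsatisfiable (every branch closes)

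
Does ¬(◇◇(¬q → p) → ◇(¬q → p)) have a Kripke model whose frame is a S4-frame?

1. ¬(◇◇(¬q → p) → ◇(¬q → p)), 0
2. ◇◇(¬q → p), 0
3. ¬◇(¬q → p), 0
4. ¬(¬q → p), 0
5. ¬q, 0
6. ¬p, 0
7. ◇(¬q → p), 1
8. ¬(¬q → p), 1
9. ¬q, 1
10. ¬p, 1
11. ¬q → p, 2
12. ¬(¬q → p), 2
13. ¬q, 2
14. ¬p, 2
15. p, 2
Accessibility: 0R0, 0R1, 0R2, 1R1, 1R2, 2R2
Branch closes: p and ¬p both at 2.
(One branch shown.) All branches close.

Unsatisfiable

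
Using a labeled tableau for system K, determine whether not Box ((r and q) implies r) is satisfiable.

Unsatisfiable (every branch closes)

1. not Box ((r and q) implies r), w0
2. not ((r and q) implies r), w1
3. r and q, w1
4. not r, w1
5. r, w1
6. q, w1
Accessibility: w0Rw1
Branch closes: r and not r both at w1.
(One branch shown.) All branches close.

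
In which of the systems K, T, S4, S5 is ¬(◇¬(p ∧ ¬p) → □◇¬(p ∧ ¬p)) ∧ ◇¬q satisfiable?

K-tableau for the formula:
1. ¬(◇¬(p ∧ ¬p) → □◇¬(p ∧ ¬p)) ∧ ◇¬q, w0
2. ¬(◇¬(p ∧ ¬p) → □◇¬(p ∧ ¬p)), w0
3. ◇¬q, w0
4. ◇¬(p ∧ ¬p), w0
5. ¬□◇¬(p ∧ ¬p), w0
6. ¬q, w1
7. ¬(p ∧ ¬p), w2
8. p, w2
9. ¬◇¬(p ∧ ¬p), w3
Accessibility: w0Rw1, w0Rw2, w0Rw3
Complete open branch: satisfiable in K.
T-tableau for the formula:
1. ¬(◇¬(p ∧ ¬p) → □◇¬(p ∧ ¬p)) ∧ ◇¬q, w0
2. ¬(◇¬(p ∧ ¬p) → □◇¬(p ∧ ¬p)), w0
3. ◇¬q, w0
4. ◇¬(p ∧ ¬p), w0
5. ¬□◇¬(p ∧ ¬p), w0
6. ¬q, w1
7. ¬(p ∧ ¬p), w2
8. p, w2
9. ¬◇¬(p ∧ ¬p), w3
10. p ∧ ¬p, w3
11. p, w3
12. ¬p, w3
Accessibility: w0Rw0, w0Rw1, w0Rw2, w0Rw3, w1Rw1, w2Rw2, w3Rw3
Branch closes: p and ¬p both at w3.
Every branch closes (one shown): unsatisfiable in T, hence also in S4, S5 (every S4/S5-frame is a T-frame).

K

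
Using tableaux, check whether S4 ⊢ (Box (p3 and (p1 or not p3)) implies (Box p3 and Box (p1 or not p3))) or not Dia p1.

Valid

Tableau for the negation not ((Box (p3 and (p1 or not p3)) implies (Box p3 and Box (p1 or not p3))) or not Dia p1):
1. not ((Box (p3 and (p1 or not p3)) implies (Box p3 and Box (p1 or not p3))) or not Dia p1), u
2. not (Box (p3 and (p1 or not p3)) implies (Box p3 and Box (p1 or not p3))), u
3. Dia p1, u
4. Box (p3 and (p1 or not p3)), u
5. not (Box p3 and Box (p1 or not p3)), u
6. p3 and (p1 or not p3), u
7. p3, u
8. p1 or not p3, u
9. not Box (p1 or not p3), u
10. p1, u
11. p1, v
12. p3 and (p1 or not p3), v
13. p3, v
14. p1 or not p3, v
15. not (p1 or not p3), w
16. not p1, w
17. p3, w
18. p3 and (p1 or not p3), w
19. p1 or not p3, w
20. not p3, w
Accessibility: uRu, uRv, uRw, vRv, wRw
Branch closes: p3 and not p3 both at w.
All branches of the negation close; one closing branch shown above.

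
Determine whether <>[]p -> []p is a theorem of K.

Tableau for the negation ~(<>[]p -> []p):
1. ~(<>[]p -> []p), w0
2. <>[]p, w0
3. ~[]p, w0
4. []p, w1
5. ~p, w2
Accessibility: w0Rw1, w0Rw2
The negation has an open branch (countermodel exists).

Invalid (countermodel exists)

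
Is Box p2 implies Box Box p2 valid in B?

Not valid

Tableau for the negation not (Box p2 implies Box Box p2):
1. not (Box p2 implies Box Box p2), w0
2. Box p2, w0
3. not Box Box p2, w0
4. p2, w0
5. not Box p2, w1
6. p2, w1
7. not p2, w2
Accessibility: w0Rw0, w0Rw1, w1Rw0, w1Rw1, w1Rw2, w2Rw1, w2Rw2
The negation has an open branch (countermodel exists).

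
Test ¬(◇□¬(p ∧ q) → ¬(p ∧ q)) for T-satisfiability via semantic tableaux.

1. ¬(◇□¬(p ∧ q) → ¬(p ∧ q)), 0
2. ◇□¬(p ∧ q), 0
3. p ∧ q, 0
4. p, 0
5. q, 0
6. □¬(p ∧ q), 1
7. ¬(p ∧ q), 1
8. ¬q, 1
Accessibility: 0R0, 0R1, 1R1

Satisfiable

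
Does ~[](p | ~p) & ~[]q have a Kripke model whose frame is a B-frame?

Unsatisfiable (every branch closes)

1. ~[](p | ~p) & ~[]q, u
2. ~[](p | ~p), u
3. ~[]q, u
4. ~(p | ~p), v
5. ~p, v
6. p, v
Accessibility: uRu, uRv, vRu, vRv
Branch closes: p and ~p both at v.
(One branch shown.) All branches close.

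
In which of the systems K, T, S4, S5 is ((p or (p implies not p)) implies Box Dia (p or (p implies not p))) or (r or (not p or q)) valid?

T-tableau for the negation not (((p or (p implies not p)) implies Box Dia (p or (p implies not p))) or (r or (not p or q))):
1. not (((p or (p implies not p)) implies Box Dia (p or (p implies not p))) or (r or (not p or q))), w0
2. not ((p or (p implies not p)) implies Box Dia (p or (p implies not p))), w0
3. not (r or (not p or q)), w0
4. p or (p implies not p), w0
5. not Box Dia (p or (p implies not p)), w0
6. not r, w0
7. not (not p or q), w0
8. p, w0
9. not q, w0
10. not Dia (p or (p implies not p)), w1
11. not (p or (p implies not p)), w1
12. not p, w1
13. not (p implies not p), w1
14. p, w1
Accessibility: w0Rw0, w0Rw1, w1Rw1
Branch closes: p and not p both at w1.
Every branch closes (one shown): valid in T, hence also in S4, S5 (every theorem of T is a theorem of S4 and S5).
K-tableau for the negation not (((p or (p implies not p)) implies Box Dia (p or (p implies not p))) or (r or (not p or q))):
1. not (((p or (p implies not p)) implies Box Dia (p or (p implies not p))) or (r or (not p or q))), w0
2. not ((p or (p implies not p)) implies Box Dia (p or (p implies not p))), w0
3. not (r or (not p or q)), w0
4. p or (p implies not p), w0
5. not Box Dia (p or (p implies not p)), w0
6. not r, w0
7. not (not p or q), w0
8. p, w0
9. not q, w0
10. not Dia (p or (p implies not p)), w1
Accessibility: w0Rw1
Complete open branch: countermodel on a K-frame, so not valid in K.

T, S4, S5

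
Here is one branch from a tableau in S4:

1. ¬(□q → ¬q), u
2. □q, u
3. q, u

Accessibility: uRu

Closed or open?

No world carries both an atom and its negation.

Open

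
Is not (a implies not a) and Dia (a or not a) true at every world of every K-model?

Invalid (countermodel exists)

Tableau for the negation not (not (a implies not a) and Dia (a or not a)):
1. not (not (a implies not a) and Dia (a or not a)), 0
2. not Dia (a or not a), 0
The negation has an open branch (countermodel exists).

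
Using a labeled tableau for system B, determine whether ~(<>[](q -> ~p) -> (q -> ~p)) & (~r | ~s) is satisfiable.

1. ~(<>[](q -> ~p) -> (q -> ~p)) & (~r | ~s), 0
2. ~(<>[](q -> ~p) -> (q -> ~p)), 0
3. ~r | ~s, 0
4. <>[](q -> ~p), 0
5. ~(q -> ~p), 0
6. q, 0
7. p, 0
8. ~s, 0
9. [](q -> ~p), 1
10. q -> ~p, 0
11. q -> ~p, 1
12. ~p, 0
Accessibility: 0R0, 0R1, 1R0, 1R1
Branch closes: p and ~p both at 0.
Every branch closes; the branch above is one of them.

No, unsatisfiable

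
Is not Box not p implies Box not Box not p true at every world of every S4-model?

Tableau for the negation not (not Box not p implies Box not Box not p):
1. not (not Box not p implies Box not Box not p), 0
2. not Box not p, 0
3. not Box not Box not p, 0
4. p, 1
5. Box not p, 2
6. not p, 2
Accessibility: 0R0, 0R1, 0R2, 1R1, 2R2
The negation has an open branch (countermodel exists).

No, not valid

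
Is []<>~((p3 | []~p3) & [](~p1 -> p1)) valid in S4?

Tableau for the negation ~[]<>~((p3 | []~p3) & [](~p1 -> p1)):
1. ~[]<>~((p3 | []~p3) & [](~p1 -> p1)), 0
2. ~<>~((p3 | []~p3) & [](~p1 -> p1)), 1   [~[]-rule on 1: fresh world 1, 0R1]
3. (p3 | []~p3) & [](~p1 -> p1), 1   [~<>-rule on 2 via 1R1]
4. p3 | []~p3, 1   [&-rule on 3]
5. [](~p1 -> p1), 1   [&-rule on 3]
6. ~p1 -> p1, 1   [[]-rule on 5 via 1R1]
7. []~p3, 1   [|-rule on 4 (branches; this branch)]
8. ~p3, 1   [[]-rule on 7 via 1R1]
9. p1, 1   [->-rule on 6 (branches; this branch)]
Accessibility: 0R0, 0R1, 1R1
The negation has an open branch (countermodel exists).

No, not valid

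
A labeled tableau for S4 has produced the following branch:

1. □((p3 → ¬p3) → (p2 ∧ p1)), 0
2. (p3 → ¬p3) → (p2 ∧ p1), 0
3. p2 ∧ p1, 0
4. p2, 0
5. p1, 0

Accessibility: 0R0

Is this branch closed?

No atom appears with both signs at the same world.

Open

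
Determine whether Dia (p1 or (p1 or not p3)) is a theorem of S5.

Tableau for the negation not Dia (p1 or (p1 or not p3)):
1. not Dia (p1 or (p1 or not p3)), 0
2. not (p1 or (p1 or not p3)), 0   [neg-Dia-rule on 1 via 0R0]
3. not p1, 0   [neg-or-rule on 2]
4. not (p1 or not p3), 0   [neg-or-rule on 2]
5. p3, 0   [neg-or-rule on 4]
Accessibility: 0R0
The negation has an open branch (countermodel exists).

Invalid (countermodel exists)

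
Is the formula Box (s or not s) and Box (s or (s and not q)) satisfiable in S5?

Satisfiable (open branch found)

1. Box (s or not s) and Box (s or (s and not q)), 0
2. Box (s or not s), 0   [and-rule on 1]
3. Box (s or (s and not q)), 0   [and-rule on 1]
4. s or not s, 0   [Box-rule on 2 via 0R0]
5. s or (s and not q), 0   [Box-rule on 3 via 0R0]
6. s, 0   [or-rule on 4 (branches; this branch)]
7. s and not q, 0   [or-rule on 5 (branches; this branch)]
8. not q, 0   [and-rule on 7]
Accessibility: 0R0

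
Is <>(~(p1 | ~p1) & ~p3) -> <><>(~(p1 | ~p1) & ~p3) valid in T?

Valid in T

Tableau for the negation ~(<>(~(p1 | ~p1) & ~p3) -> <><>(~(p1 | ~p1) & ~p3)):
1. ~(<>(~(p1 | ~p1) & ~p3) -> <><>(~(p1 | ~p1) & ~p3)), w0
2. <>(~(p1 | ~p1) & ~p3), w0
3. ~<><>(~(p1 | ~p1) & ~p3), w0
4. ~<>(~(p1 | ~p1) & ~p3), w0
5. ~(~(p1 | ~p1) & ~p3), w0
6. p1 | ~p1, w0
7. ~p1, w0
8. ~(p1 | ~p1) & ~p3, w1
9. ~(p1 | ~p1), w1
10. ~p3, w1
11. ~p1, w1
12. p1, w1
Accessibility: w0Rw0, w0Rw1, w1Rw1
Branch closes: p1 and ~p1 both at w1.
Every branch of the negation's tableau closes; the branch above is one of them.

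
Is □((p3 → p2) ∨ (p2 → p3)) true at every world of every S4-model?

Yes, valid

Tableau for the negation ¬□((p3 → p2) ∨ (p2 → p3)):
1. ¬□((p3 → p2) ∨ (p2 → p3)), 0
2. ¬((p3 → p2) ∨ (p2 → p3)), 1   [¬□-rule on 1: fresh world 1, 0R1]
3. ¬(p3 → p2), 1   [¬∨-rule on 2]
4. ¬(p2 → p3), 1   [¬∨-rule on 2]
5. p3, 1   [¬→-rule on 3]
6. ¬p2, 1   [¬→-rule on 3]
7. p2, 1   [¬→-rule on 4]
8. ¬p3, 1   [¬→-rule on 4]
Accessibility: 0R0, 0R1, 1R1
Branch closes: p2 and ¬p2 both at 1.
All branches of the negation close; one closing branch shown above.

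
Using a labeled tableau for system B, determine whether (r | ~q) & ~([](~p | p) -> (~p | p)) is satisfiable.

Unsatisfiable

1. (r | ~q) & ~([](~p | p) -> (~p | p)), u
2. r | ~q, u   [&-rule on 1]
3. ~([](~p | p) -> (~p | p)), u   [&-rule on 1]
4. [](~p | p), u   [~->-rule on 3]
5. ~(~p | p), u   [~->-rule on 3]
6. p, u   [~|-rule on 5]
7. ~p, u   [~|-rule on 5]
Accessibility: uRu
Branch closes: p and ~p both at u.
(One branch shown.) All branches close.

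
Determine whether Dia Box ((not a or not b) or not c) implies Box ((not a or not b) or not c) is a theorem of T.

Invalid (countermodel exists)

Tableau for the negation not (Dia Box ((not a or not b) or not c) implies Box ((not a or not b) or not c)):
1. not (Dia Box ((not a or not b) or not c) implies Box ((not a or not b) or not c)), u
2. Dia Box ((not a or not b) or not c), u
3. not Box ((not a or not b) or not c), u
4. Box ((not a or not b) or not c), v
5. (not a or not b) or not c, v
6. not c, v
7. not ((not a or not b) or not c), w
8. not (not a or not b), w
9. c, w
10. a, w
11. b, w
Accessibility: uRu, uRv, uRw, vRv, wRw
The negation has an open branch (countermodel exists).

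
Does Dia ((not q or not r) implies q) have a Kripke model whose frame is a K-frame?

Satisfiable

1. Dia ((not q or not r) implies q), 0
2. (not q or not r) implies q, 1
3. q, 1
Accessibility: 0R1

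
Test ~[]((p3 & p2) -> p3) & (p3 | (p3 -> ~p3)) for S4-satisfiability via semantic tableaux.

No, unsatisfiable

1. ~[]((p3 & p2) -> p3) & (p3 | (p3 -> ~p3)), w0
2. ~[]((p3 & p2) -> p3), w0
3. p3 | (p3 -> ~p3), w0
4. p3 -> ~p3, w0
5. ~p3, w0
6. ~((p3 & p2) -> p3), w1
7. p3 & p2, w1
8. ~p3, w1
9. p3, w1
10. p2, w1
Accessibility: w0Rw0, w0Rw1, w1Rw1
Branch closes: p3 and ~p3 both at w1.
(One branch shown.) All branches close.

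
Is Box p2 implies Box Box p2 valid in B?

Tableau for the negation not (Box p2 implies Box Box p2):
1. not (Box p2 implies Box Box p2), u
2. Box p2, u   [neg-implies-rule on 1]
3. not Box Box p2, u   [neg-implies-rule on 1]
4. p2, u   [Box-rule on 2 via uRu]
5. not Box p2, v   [neg-Box-rule on 3: fresh world v, uRv]
6. p2, v   [Box-rule on 2 via uRv]
7. not p2, w   [neg-Box-rule on 5: fresh world w, vRw]
Accessibility: uRu, uRv, vRu, vRv, vRw, wRv, wRw
The negation has an open branch (countermodel exists).

Not valid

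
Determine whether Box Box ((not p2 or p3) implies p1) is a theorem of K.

Invalid (countermodel exists)

Tableau for the negation not Box Box ((not p2 or p3) implies p1):
1. not Box Box ((not p2 or p3) implies p1), w0
2. not Box ((not p2 or p3) implies p1), w1
3. not ((not p2 or p3) implies p1), w2
4. not p2 or p3, w2
5. not p1, w2
6. p3, w2
Accessibility: w0Rw1, w1Rw2
The negation has an open branch (countermodel exists).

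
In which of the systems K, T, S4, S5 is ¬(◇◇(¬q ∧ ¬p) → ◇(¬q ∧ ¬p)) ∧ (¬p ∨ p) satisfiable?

K, T

S4-tableau for the formula:
1. ¬(◇◇(¬q ∧ ¬p) → ◇(¬q ∧ ¬p)) ∧ (¬p ∨ p), w0
2. ¬(◇◇(¬q ∧ ¬p) → ◇(¬q ∧ ¬p)), w0   [∧-rule on 1]
3. ¬p ∨ p, w0   [∧-rule on 1]
4. ◇◇(¬q ∧ ¬p), w0   [¬→-rule on 2]
5. ¬◇(¬q ∧ ¬p), w0   [¬→-rule on 2]
6. ¬(¬q ∧ ¬p), w0   [¬◇-rule on 5 via w0Rw0]
7. p, w0   [∨-rule on 3 (branches; this branch)]
8. ◇(¬q ∧ ¬p), w1   [◇-rule on 4: fresh world w1, w0Rw1]
9. ¬(¬q ∧ ¬p), w1   [¬◇-rule on 5 via w0Rw1]
10. p, w1   [¬∧-rule on 9 (branches; this branch)]
11. ¬q ∧ ¬p, w2   [◇-rule on 8: fresh world w2, w1Rw2]
12. ¬q, w2   [∧-rule on 11]
13. ¬p, w2   [∧-rule on 11]
14. ¬(¬q ∧ ¬p), w2   [¬◇-rule on 5 via w0Rw2]
15. p, w2   [¬∧-rule on 14 (branches; this branch)]
Accessibility: w0Rw0, w0Rw1, w0Rw2, w1Rw1, w1Rw2, w2Rw2
Branch closes: p and ¬p both at w2.
Every branch closes (one shown): unsatisfiable in S4, hence also in S5 (every S5-frame is an S4-frame).
T-tableau for the formula:
1. ¬(◇◇(¬q ∧ ¬p) → ◇(¬q ∧ ¬p)) ∧ (¬p ∨ p), w0
2. ¬(◇◇(¬q ∧ ¬p) → ◇(¬q ∧ ¬p)), w0   [∧-rule on 1]
3. ¬p ∨ p, w0   [∧-rule on 1]
4. ◇◇(¬q ∧ ¬p), w0   [¬→-rule on 2]
5. ¬◇(¬q ∧ ¬p), w0   [¬→-rule on 2]
6. ¬(¬q ∧ ¬p), w0   [¬◇-rule on 5 via w0Rw0]
7. p, w0   [∨-rule on 3 (branches; this branch)]
8. ◇(¬q ∧ ¬p), w1   [◇-rule on 4: fresh world w1, w0Rw1]
9. ¬(¬q ∧ ¬p), w1   [¬◇-rule on 5 via w0Rw1]
10. p, w1   [¬∧-rule on 9 (branches; this branch)]
11. ¬q ∧ ¬p, w2   [◇-rule on 8: fresh world w2, w1Rw2]
12. ¬q, w2   [∧-rule on 11]
13. ¬p, w2   [∧-rule on 11]
Accessibility: w0Rw0, w0Rw1, w1Rw1, w1Rw2, w2Rw2
Complete open branch: satisfiable in T, hence also in K (this T-model is also a K-model).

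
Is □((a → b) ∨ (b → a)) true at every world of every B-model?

Valid in B

Tableau for the negation ¬□((a → b) ∨ (b → a)):
1. ¬□((a → b) ∨ (b → a)), w0
2. ¬((a → b) ∨ (b → a)), w1   [¬□-rule on 1: fresh world w1, w0Rw1]
3. ¬(a → b), w1   [¬∨-rule on 2]
4. ¬(b → a), w1   [¬∨-rule on 2]
5. a, w1   [¬→-rule on 3]
6. ¬b, w1   [¬→-rule on 3]
7. b, w1   [¬→-rule on 4]
8. ¬a, w1   [¬→-rule on 4]
Accessibility: w0Rw0, w0Rw1, w1Rw0, w1Rw1
Branch closes: b and ¬b both at w1.
Every branch of the negation's tableau closes; the branch above is one of them.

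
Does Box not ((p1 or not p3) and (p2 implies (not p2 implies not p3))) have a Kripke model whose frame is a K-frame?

1. Box not ((p1 or not p3) and (p2 implies (not p2 implies not p3))), 0

Satisfiable (open branch found)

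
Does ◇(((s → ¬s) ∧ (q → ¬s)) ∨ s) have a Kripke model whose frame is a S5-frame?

Satisfiable

1. ◇(((s → ¬s) ∧ (q → ¬s)) ∨ s), 0
2. ((s → ¬s) ∧ (q → ¬s)) ∨ s, 1
3. s, 1
Accessibility: 0R0, 0R1, 1R0, 1R1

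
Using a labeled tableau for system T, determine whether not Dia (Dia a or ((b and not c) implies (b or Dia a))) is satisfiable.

Unsatisfiable (every branch closes)

1. not Dia (Dia a or ((b and not c) implies (b or Dia a))), 0
2. not (Dia a or ((b and not c) implies (b or Dia a))), 0
3. not Dia a, 0
4. not ((b and not c) implies (b or Dia a)), 0
5. b and not c, 0
6. not (b or Dia a), 0
7. b, 0
8. not c, 0
9. not b, 0
Accessibility: 0R0
Branch closes: b and not b both at 0.
All branches of the tableau close; one closing branch shown above.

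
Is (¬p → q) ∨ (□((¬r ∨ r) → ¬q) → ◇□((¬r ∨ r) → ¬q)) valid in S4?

Tableau for the negation ¬((¬p → q) ∨ (□((¬r ∨ r) → ¬q) → ◇□((¬r ∨ r) → ¬q))):
1. ¬((¬p → q) ∨ (□((¬r ∨ r) → ¬q) → ◇□((¬r ∨ r) → ¬q))), 0
2. ¬(¬p → q), 0
3. ¬(□((¬r ∨ r) → ¬q) → ◇□((¬r ∨ r) → ¬q)), 0
4. ¬p, 0
5. ¬q, 0
6. □((¬r ∨ r) → ¬q), 0
7. ¬◇□((¬r ∨ r) → ¬q), 0
8. (¬r ∨ r) → ¬q, 0
9. ¬□((¬r ∨ r) → ¬q), 0
10. ¬((¬r ∨ r) → ¬q), 1
11. ¬r ∨ r, 1
12. q, 1
13. (¬r ∨ r) → ¬q, 1
14. ¬□((¬r ∨ r) → ¬q), 1
15. r, 1
16. ¬(¬r ∨ r), 1
17. ¬r, 1
Accessibility: 0R0, 0R1, 1R1
Branch closes: r and ¬r both at 1.
All branches of the negation close; one closing branch shown above.

Valid in S4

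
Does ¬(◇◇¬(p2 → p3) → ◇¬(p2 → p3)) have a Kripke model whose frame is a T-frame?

Satisfiable (open branch found)

1. ¬(◇◇¬(p2 → p3) → ◇¬(p2 → p3)), 0
2. ◇◇¬(p2 → p3), 0   [¬→-rule on 1]
3. ¬◇¬(p2 → p3), 0   [¬→-rule on 1]
4. p2 → p3, 0   [¬◇-rule on 3 via 0R0]
5. p3, 0   [→-rule on 4 (branches; this branch)]
6. ◇¬(p2 → p3), 1   [◇-rule on 2: fresh world 1, 0R1]
7. p2 → p3, 1   [¬◇-rule on 3 via 0R1]
8. p3, 1   [→-rule on 7 (branches; this branch)]
9. ¬(p2 → p3), 2   [◇-rule on 6: fresh world 2, 1R2]
10. p2, 2   [¬→-rule on 9]
11. ¬p3, 2   [¬→-rule on 9]
Accessibility: 0R0, 0R1, 1R1, 1R2, 2R2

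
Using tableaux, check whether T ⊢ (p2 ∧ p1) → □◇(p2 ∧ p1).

Tableau for the negation ¬((p2 ∧ p1) → □◇(p2 ∧ p1)):
1. ¬((p2 ∧ p1) → □◇(p2 ∧ p1)), w0
2. p2 ∧ p1, w0   [¬→-rule on 1]
3. ¬□◇(p2 ∧ p1), w0   [¬→-rule on 1]
4. p2, w0   [∧-rule on 2]
5. p1, w0   [∧-rule on 2]
6. ¬◇(p2 ∧ p1), w1   [¬□-rule on 3: fresh world w1, w0Rw1]
7. ¬(p2 ∧ p1), w1   [¬◇-rule on 6 via w1Rw1]
8. ¬p1, w1   [¬∧-rule on 7 (branches; this branch)]
Accessibility: w0Rw0, w0Rw1, w1Rw1
The negation has an open branch (countermodel exists).

No, not valid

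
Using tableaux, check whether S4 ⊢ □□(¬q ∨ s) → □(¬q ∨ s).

Valid

Tableau for the negation ¬(□□(¬q ∨ s) → □(¬q ∨ s)):
1. ¬(□□(¬q ∨ s) → □(¬q ∨ s)), w0
2. □□(¬q ∨ s), w0
3. ¬□(¬q ∨ s), w0
4. □(¬q ∨ s), w0
5. ¬q ∨ s, w0
6. s, w0
7. ¬(¬q ∨ s), w1
8. q, w1
9. ¬s, w1
10. □(¬q ∨ s), w1
11. ¬q ∨ s, w1
12. s, w1
Accessibility: w0Rw0, w0Rw1, w1Rw1
Branch closes: s and ¬s both at w1.
All branches of the negation close; one closing branch shown above.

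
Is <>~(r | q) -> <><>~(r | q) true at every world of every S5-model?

Valid

Tableau for the negation ~(<>~(r | q) -> <><>~(r | q)):
1. ~(<>~(r | q) -> <><>~(r | q)), w0
2. <>~(r | q), w0   [~->-rule on 1]
3. ~<><>~(r | q), w0   [~->-rule on 1]
4. ~<>~(r | q), w0   [~<>-rule on 3 via w0Rw0]
5. r | q, w0   [~<>-rule on 4 via w0Rw0]
6. q, w0   [|-rule on 5 (branches; this branch)]
7. ~(r | q), w1   [<>-rule on 2: fresh world w1, w0Rw1]
8. ~r, w1   [~|-rule on 7]
9. ~q, w1   [~|-rule on 7]
10. ~<>~(r | q), w1   [~<>-rule on 3 via w0Rw1]
11. r | q, w1   [~<>-rule on 4 via w0Rw1]
12. q, w1   [|-rule on 11 (branches; this branch)]
Accessibility: w0Rw0, w0Rw1, w1Rw0, w1Rw1
Branch closes: q and ~q both at w1.
All branches of the negation close; one closing branch shown above.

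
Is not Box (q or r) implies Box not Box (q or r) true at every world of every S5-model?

Yes, valid

Tableau for the negation not (not Box (q or r) implies Box not Box (q or r)):
1. not (not Box (q or r) implies Box not Box (q or r)), 0
2. not Box (q or r), 0   [neg-implies-rule on 1]
3. not Box not Box (q or r), 0   [neg-implies-rule on 1]
4. not (q or r), 1   [neg-Box-rule on 2: fresh world 1, 0R1]
5. not q, 1   [neg-or-rule on 4]
6. not r, 1   [neg-or-rule on 4]
7. Box (q or r), 2   [neg-Box-rule on 3: fresh world 2, 0R2]
8. q or r, 0   [Box-rule on 7 via 2R0]
9. q or r, 1   [Box-rule on 7 via 2R1]
10. q or r, 2   [Box-rule on 7 via 2R2]
11. r, 0   [or-rule on 8 (branches; this branch)]
12. r, 1   [or-rule on 9 (branches; this branch)]
Accessibility: 0R0, 0R1, 0R2, 1R0, 1R1, 1R2, 2R0, 2R1, 2R2
Branch closes: r and not r both at 1.
All branches of the negation close; one closing branch shown above.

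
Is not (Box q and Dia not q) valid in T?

Yes, valid

Tableau for the negation Box q and Dia not q:
1. Box q and Dia not q, u
2. Box q, u
3. Dia not q, u
4. q, u
5. not q, v
6. q, v
Accessibility: uRu, uRv, vRv
Branch closes: q and not q both at v.
All branches of the negation close; one closing branch shown above.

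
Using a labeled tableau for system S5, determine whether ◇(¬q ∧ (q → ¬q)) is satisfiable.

Yes, satisfiable

1. ◇(¬q ∧ (q → ¬q)), u
2. ¬q ∧ (q → ¬q), v
3. ¬q, v
4. q → ¬q, v
Accessibility: uRu, uRv, vRu, vRv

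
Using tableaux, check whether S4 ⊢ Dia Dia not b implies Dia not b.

Tableau for the negation not (Dia Dia not b implies Dia not b):
1. not (Dia Dia not b implies Dia not b), u
2. Dia Dia not b, u
3. not Dia not b, u
4. b, u
5. Dia not b, v
6. b, v
7. not b, w
8. b, w
Accessibility: uRu, uRv, uRw, vRv, vRw, wRw
Branch closes: b and not b both at w.
All branches of the negation close; one closing branch shown above.

Yes, valid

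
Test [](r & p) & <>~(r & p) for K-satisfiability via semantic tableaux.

Unsatisfiable

1. [](r & p) & <>~(r & p), u
2. [](r & p), u   [&-rule on 1]
3. <>~(r & p), u   [&-rule on 1]
4. ~(r & p), v   [<>-rule on 3: fresh world v, uRv]
5. r & p, v   [[]-rule on 2 via uRv]
6. r, v   [&-rule on 5]
7. p, v   [&-rule on 5]
8. ~p, v   [~&-rule on 4 (branches; this branch)]
Accessibility: uRv
Branch closes: p and ~p both at v.
(One branch shown.) All branches close.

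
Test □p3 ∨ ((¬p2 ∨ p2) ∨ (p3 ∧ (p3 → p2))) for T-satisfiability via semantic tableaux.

1. □p3 ∨ ((¬p2 ∨ p2) ∨ (p3 ∧ (p3 → p2))), u
2. (¬p2 ∨ p2) ∨ (p3 ∧ (p3 → p2)), u
3. p3 ∧ (p3 → p2), u
4. p3, u
5. p3 → p2, u
6. p2, u
Accessibility: uRu

Satisfiable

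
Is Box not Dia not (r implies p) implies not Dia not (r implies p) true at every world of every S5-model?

Yes, valid

Tableau for the negation not (Box not Dia not (r implies p) implies not Dia not (r implies p)):
1. not (Box not Dia not (r implies p) implies not Dia not (r implies p)), w0
2. Box not Dia not (r implies p), w0
3. Dia not (r implies p), w0
4. not Dia not (r implies p), w0
5. r implies p, w0
6. p, w0
7. not (r implies p), w1
8. r, w1
9. not p, w1
10. not Dia not (r implies p), w1
11. r implies p, w1
12. p, w1
Accessibility: w0Rw0, w0Rw1, w1Rw0, w1Rw1
Branch closes: p and not p both at w1.
Every branch of the negation's tableau closes; the branch above is one of them.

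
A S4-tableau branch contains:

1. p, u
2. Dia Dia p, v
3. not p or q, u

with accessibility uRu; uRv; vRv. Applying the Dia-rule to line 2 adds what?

a fresh world w with vRw, and Dia p at w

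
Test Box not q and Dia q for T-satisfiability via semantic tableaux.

1. Box not q and Dia q, 0
2. Box not q, 0
3. Dia q, 0
4. not q, 0
5. q, 1
6. not q, 1
Accessibility: 0R0, 0R1, 1R1
Branch closes: q and not q both at 1.
Every branch closes; the branch above is one of them.

Unsatisfiable (every branch closes)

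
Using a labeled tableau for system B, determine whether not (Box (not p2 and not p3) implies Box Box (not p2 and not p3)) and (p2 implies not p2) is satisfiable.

1. not (Box (not p2 and not p3) implies Box Box (not p2 and not p3)) and (p2 implies not p2), w0
2. not (Box (not p2 and not p3) implies Box Box (not p2 and not p3)), w0
3. p2 implies not p2, w0
4. Box (not p2 and not p3), w0
5. not Box Box (not p2 and not p3), w0
6. not p2 and not p3, w0
7. not p2, w0
8. not p3, w0
9. not Box (not p2 and not p3), w1
10. not p2 and not p3, w1
11. not p2, w1
12. not p3, w1
13. not (not p2 and not p3), w2
14. p3, w2
Accessibility: w0Rw0, w0Rw1, w1Rw0, w1Rw1, w1Rw2, w2Rw1, w2Rw2

Yes, satisfiable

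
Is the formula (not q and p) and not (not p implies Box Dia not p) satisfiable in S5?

1. (not q and p) and not (not p implies Box Dia not p), 0
2. not q and p, 0
3. not (not p implies Box Dia not p), 0
4. not q, 0
5. p, 0
6. not p, 0
7. not Box Dia not p, 0
Accessibility: 0R0
Branch closes: p and not p both at 0.
Every branch closes; the branch above is one of them.

Unsatisfiable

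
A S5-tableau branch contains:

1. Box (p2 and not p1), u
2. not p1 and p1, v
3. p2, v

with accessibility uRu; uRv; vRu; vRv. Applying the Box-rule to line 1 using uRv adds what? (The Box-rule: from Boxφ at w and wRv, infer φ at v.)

p2 and not p1, v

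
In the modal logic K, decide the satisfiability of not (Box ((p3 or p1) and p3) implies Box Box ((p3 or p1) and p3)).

1. not (Box ((p3 or p1) and p3) implies Box Box ((p3 or p1) and p3)), 0
2. Box ((p3 or p1) and p3), 0   [neg-implies-rule on 1]
3. not Box Box ((p3 or p1) and p3), 0   [neg-implies-rule on 1]
4. not Box ((p3 or p1) and p3), 1   [neg-Box-rule on 3: fresh world 1, 0R1]
5. (p3 or p1) and p3, 1   [Box-rule on 2 via 0R1]
6. p3 or p1, 1   [and-rule on 5]
7. p3, 1   [and-rule on 5]
8. p1, 1   [or-rule on 6 (branches; this branch)]
9. not ((p3 or p1) and p3), 2   [neg-Box-rule on 4: fresh world 2, 1R2]
10. not p3, 2   [neg-and-rule on 9 (branches; this branch)]
Accessibility: 0R1, 1R2

Yes, satisfiable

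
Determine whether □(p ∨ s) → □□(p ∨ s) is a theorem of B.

Tableau for the negation ¬(□(p ∨ s) → □□(p ∨ s)):
1. ¬(□(p ∨ s) → □□(p ∨ s)), w0
2. □(p ∨ s), w0
3. ¬□□(p ∨ s), w0
4. p ∨ s, w0
5. s, w0
6. ¬□(p ∨ s), w1
7. p ∨ s, w1
8. s, w1
9. ¬(p ∨ s), w2
10. ¬p, w2
11. ¬s, w2
Accessibility: w0Rw0, w0Rw1, w1Rw0, w1Rw1, w1Rw2, w2Rw1, w2Rw2
The negation has an open branch (countermodel exists).

Not valid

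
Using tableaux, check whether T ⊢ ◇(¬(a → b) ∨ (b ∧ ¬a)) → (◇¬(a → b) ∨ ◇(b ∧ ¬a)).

Valid in T

Tableau for the negation ¬(◇(¬(a → b) ∨ (b ∧ ¬a)) → (◇¬(a → b) ∨ ◇(b ∧ ¬a))):
1. ¬(◇(¬(a → b) ∨ (b ∧ ¬a)) → (◇¬(a → b) ∨ ◇(b ∧ ¬a))), 0
2. ◇(¬(a → b) ∨ (b ∧ ¬a)), 0
3. ¬(◇¬(a → b) ∨ ◇(b ∧ ¬a)), 0
4. ¬◇¬(a → b), 0
5. ¬◇(b ∧ ¬a), 0
6. a → b, 0
7. ¬(b ∧ ¬a), 0
8. b, 0
9. a, 0
10. ¬(a → b) ∨ (b ∧ ¬a), 1
11. a → b, 1
12. ¬(b ∧ ¬a), 1
13. b ∧ ¬a, 1
14. b, 1
15. ¬a, 1
16. a, 1
Accessibility: 0R0, 0R1, 1R1
Branch closes: a and ¬a both at 1.
Every branch of the negation's tableau closes; the branch above is one of them.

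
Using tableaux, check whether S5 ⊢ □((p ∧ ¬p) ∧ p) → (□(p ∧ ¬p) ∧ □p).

Tableau for the negation ¬(□((p ∧ ¬p) ∧ p) → (□(p ∧ ¬p) ∧ □p)):
1. ¬(□((p ∧ ¬p) ∧ p) → (□(p ∧ ¬p) ∧ □p)), 0
2. □((p ∧ ¬p) ∧ p), 0
3. ¬(□(p ∧ ¬p) ∧ □p), 0
4. (p ∧ ¬p) ∧ p, 0
5. p ∧ ¬p, 0
6. p, 0
7. ¬p, 0
Accessibility: 0R0
Branch closes: p and ¬p both at 0.
Every branch of the negation's tableau closes; the branch above is one of them.

Yes, valid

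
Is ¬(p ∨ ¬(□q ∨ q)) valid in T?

Tableau for the negation p ∨ ¬(□q ∨ q):
1. p ∨ ¬(□q ∨ q), 0
2. ¬(□q ∨ q), 0
3. ¬□q, 0
4. ¬q, 0
5. ¬q, 1
Accessibility: 0R0, 0R1, 1R1
The negation has an open branch (countermodel exists).

No, not valid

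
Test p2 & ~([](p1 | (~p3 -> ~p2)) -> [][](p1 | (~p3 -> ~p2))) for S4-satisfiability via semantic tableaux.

No, unsatisfiable

1. p2 & ~([](p1 | (~p3 -> ~p2)) -> [][](p1 | (~p3 -> ~p2))), u
2. p2, u
3. ~([](p1 | (~p3 -> ~p2)) -> [][](p1 | (~p3 -> ~p2))), u
4. [](p1 | (~p3 -> ~p2)), u
5. ~[][](p1 | (~p3 -> ~p2)), u
6. p1 | (~p3 -> ~p2), u
7. ~p3 -> ~p2, u
8. p3, u
9. ~[](p1 | (~p3 -> ~p2)), v
10. p1 | (~p3 -> ~p2), v
11. ~p3 -> ~p2, v
12. ~p2, v
13. ~(p1 | (~p3 -> ~p2)), w
14. ~p1, w
15. ~(~p3 -> ~p2), w
16. ~p3, w
17. p2, w
18. p1 | (~p3 -> ~p2), w
19. ~p3 -> ~p2, w
20. ~p2, w
Accessibility: uRu, uRv, uRw, vRv, vRw, wRw
Branch closes: p2 and ~p2 both at w.
Every branch closes; the branch above is one of them.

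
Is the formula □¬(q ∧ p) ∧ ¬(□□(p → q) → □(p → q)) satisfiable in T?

Unsatisfiable (every branch closes)

1. □¬(q ∧ p) ∧ ¬(□□(p → q) → □(p → q)), u
2. □¬(q ∧ p), u
3. ¬(□□(p → q) → □(p → q)), u
4. □□(p → q), u
5. ¬□(p → q), u
6. ¬(q ∧ p), u
7. □(p → q), u
8. p → q, u
9. ¬p, u
10. q, u
11. ¬(p → q), v
12. p, v
13. ¬q, v
14. ¬(q ∧ p), v
15. □(p → q), v
16. p → q, v
17. q, v
Accessibility: uRu, uRv, vRv
Branch closes: q and ¬q both at v.
All branches of the tableau close; one closing branch shown above.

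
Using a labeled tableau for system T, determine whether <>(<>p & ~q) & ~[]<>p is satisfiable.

Yes, satisfiable

1. <>(<>p & ~q) & ~[]<>p, w0
2. <>(<>p & ~q), w0
3. ~[]<>p, w0
4. <>p & ~q, w1
5. <>p, w1
6. ~q, w1
7. ~<>p, w2
8. ~p, w2
9. p, w3
Accessibility: w0Rw0, w0Rw1, w0Rw2, w1Rw1, w1Rw3, w2Rw2, w3Rw3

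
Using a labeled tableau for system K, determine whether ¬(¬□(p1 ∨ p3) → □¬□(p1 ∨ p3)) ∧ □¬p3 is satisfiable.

Satisfiable (open branch found)

1. ¬(¬□(p1 ∨ p3) → □¬□(p1 ∨ p3)) ∧ □¬p3, w0
2. ¬(¬□(p1 ∨ p3) → □¬□(p1 ∨ p3)), w0
3. □¬p3, w0
4. ¬□(p1 ∨ p3), w0
5. ¬□¬□(p1 ∨ p3), w0
6. ¬(p1 ∨ p3), w1
7. ¬p1, w1
8. ¬p3, w1
9. □(p1 ∨ p3), w2
10. ¬p3, w2
Accessibility: w0Rw1, w0Rw2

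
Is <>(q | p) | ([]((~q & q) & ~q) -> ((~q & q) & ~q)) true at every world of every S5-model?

Valid

Tableau for the negation ~(<>(q | p) | ([]((~q & q) & ~q) -> ((~q & q) & ~q))):
1. ~(<>(q | p) | ([]((~q & q) & ~q) -> ((~q & q) & ~q))), u
2. ~<>(q | p), u   [~|-rule on 1]
3. ~([]((~q & q) & ~q) -> ((~q & q) & ~q)), u   [~|-rule on 1]
4. []((~q & q) & ~q), u   [~->-rule on 3]
5. ~((~q & q) & ~q), u   [~->-rule on 3]
6. ~(q | p), u   [~<>-rule on 2 via uRu]
7. ~q, u   [~|-rule on 6]
8. ~p, u   [~|-rule on 6]
9. (~q & q) & ~q, u   [[]-rule on 4 via uRu]
10. ~q & q, u   [&-rule on 9]
11. q, u   [&-rule on 10]
Accessibility: uRu
Branch closes: q and ~q both at u.
Every branch of the negation's tableau closes; the branch above is one of them.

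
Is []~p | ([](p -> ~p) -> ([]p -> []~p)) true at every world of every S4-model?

Tableau for the negation ~([]~p | ([](p -> ~p) -> ([]p -> []~p))):
1. ~([]~p | ([](p -> ~p) -> ([]p -> []~p))), 0
2. ~[]~p, 0
3. ~([](p -> ~p) -> ([]p -> []~p)), 0
4. [](p -> ~p), 0
5. ~([]p -> []~p), 0
6. []p, 0
7. p -> ~p, 0
8. p, 0
9. ~p, 0
Accessibility: 0R0
Branch closes: p and ~p both at 0.
All branches of the negation close; one closing branch shown above.

Yes, valid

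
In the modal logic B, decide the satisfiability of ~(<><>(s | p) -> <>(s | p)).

1. ~(<><>(s | p) -> <>(s | p)), w0
2. <><>(s | p), w0
3. ~<>(s | p), w0
4. ~(s | p), w0
5. ~s, w0
6. ~p, w0
7. <>(s | p), w1
8. ~(s | p), w1
9. ~s, w1
10. ~p, w1
11. s | p, w2
12. p, w2
Accessibility: w0Rw0, w0Rw1, w1Rw0, w1Rw1, w1Rw2, w2Rw1, w2Rw2

Satisfiable (open branch found)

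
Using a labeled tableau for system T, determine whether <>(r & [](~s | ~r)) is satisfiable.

1. <>(r & [](~s | ~r)), u
2. r & [](~s | ~r), v   [<>-rule on 1: fresh world v, uRv]
3. r, v   [&-rule on 2]
4. [](~s | ~r), v   [&-rule on 2]
5. ~s | ~r, v   [[]-rule on 4 via vRv]
6. ~s, v   [|-rule on 5 (branches; this branch)]
Accessibility: uRu, uRv, vRv

Satisfiable (open branch found)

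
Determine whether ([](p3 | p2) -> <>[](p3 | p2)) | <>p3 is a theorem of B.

Tableau for the negation ~(([](p3 | p2) -> <>[](p3 | p2)) | <>p3):
1. ~(([](p3 | p2) -> <>[](p3 | p2)) | <>p3), u
2. ~([](p3 | p2) -> <>[](p3 | p2)), u
3. ~<>p3, u
4. [](p3 | p2), u
5. ~<>[](p3 | p2), u
6. ~p3, u
7. p3 | p2, u
8. ~[](p3 | p2), u
9. p2, u
10. ~(p3 | p2), v
11. ~p3, v
12. ~p2, v
13. p3 | p2, v
14. ~[](p3 | p2), v
15. p2, v
Accessibility: uRu, uRv, vRu, vRv
Branch closes: p2 and ~p2 both at v.
Every branch of the negation's tableau closes; the branch above is one of them.

Valid in B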